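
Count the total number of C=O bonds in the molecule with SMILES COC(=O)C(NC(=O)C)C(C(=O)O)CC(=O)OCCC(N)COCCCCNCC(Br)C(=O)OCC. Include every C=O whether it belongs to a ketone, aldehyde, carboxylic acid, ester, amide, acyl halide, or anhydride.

CH3OOC: ester, 1 C=O (running total 1).
CH(NHCOCH3): amide, 1 C=O (running total 2).
CH(COOH): carboxylic acid, 1 C=O (running total 3).
CH2COOCH2: ester, 1 C=O (running total 4).
COOCH2CH3: ester, 1 C=O (running total 5).

5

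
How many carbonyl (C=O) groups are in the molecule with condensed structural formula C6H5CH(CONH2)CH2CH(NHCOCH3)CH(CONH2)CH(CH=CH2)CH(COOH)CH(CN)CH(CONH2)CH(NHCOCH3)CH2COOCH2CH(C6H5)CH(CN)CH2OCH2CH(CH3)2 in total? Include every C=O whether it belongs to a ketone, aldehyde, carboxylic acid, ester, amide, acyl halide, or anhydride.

CH(CONH2): amide, 1 C=O (running total 1).
CH(NHCOCH3): amide, 1 C=O (running total 2).
CH(CONH2): amide, 1 C=O (running total 3).
CH(COOH): carboxylic acid, 1 C=O (running total 4).
CH(CONH2): amide, 1 C=O (running total 5).
CH(NHCOCH3): amide, 1 C=O (running total 6).
CH2COOCH2: ester, 1 C=O (running total 7).

7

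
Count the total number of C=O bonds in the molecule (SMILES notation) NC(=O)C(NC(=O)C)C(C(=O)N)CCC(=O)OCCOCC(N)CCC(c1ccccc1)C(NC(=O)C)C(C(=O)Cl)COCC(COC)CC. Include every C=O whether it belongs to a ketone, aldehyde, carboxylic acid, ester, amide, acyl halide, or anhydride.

H2NCO: amide, 1 C=O (running total 1).
CH(NHCOCH3): amide, 1 C=O (running total 2).
CH(CONH2): amide, 1 C=O (running total 3).
CH2COOCH2: ester, 1 C=O (running total 4).
CH(NHCOCH3): amide, 1 C=O (running total 5).
CH(COCl): acyl halide, 1 C=O (running total 6).

6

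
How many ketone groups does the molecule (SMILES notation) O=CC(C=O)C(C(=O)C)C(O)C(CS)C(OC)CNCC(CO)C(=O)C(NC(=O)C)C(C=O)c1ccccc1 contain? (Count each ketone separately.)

2

terminal –CHO: carbonyl C bonded to H and C → aldehyde.
pendant –CHO: carbonyl C bonded to C and H → aldehyde.
pendant –COCH3: carbonyl C bonded to two carbons → ketone.
–OH on an sp³ carbon → alcohol (secondary).
pendant –CH2SH → thiol.
pendant –OCH3: C–O–C with sp³ C, no adjacent C=O → ether.
C–N–C with sp³ carbons and no adjacent C=O → amine (secondary).
pendant –CH2OH on an sp³ backbone C → alcohol.
–C(=O)– with carbon on both sides → ketone.
pendant –NHC(=O)CH3: N bonded to a carbonyl → amide (not amine).
pendant –CHO: carbonyl C bonded to C and H → aldehyde.
–C6H5 phenyl ring → arene.
Ketone appears at: CH(COCH3), CO → 2.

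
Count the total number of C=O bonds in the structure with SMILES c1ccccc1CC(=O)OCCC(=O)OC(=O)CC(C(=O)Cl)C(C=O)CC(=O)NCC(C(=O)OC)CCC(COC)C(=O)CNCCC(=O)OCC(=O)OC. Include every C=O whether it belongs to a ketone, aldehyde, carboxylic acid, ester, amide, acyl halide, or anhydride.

CH2COOCH2: ester, 1 C=O (running total 1).
CH2CO-O-COCH2: anhydride, 2 C=O (running total 3).
CH(COCl): acyl halide, 1 C=O (running total 4).
CH(CHO): aldehyde, 1 C=O (running total 5).
CH2CONHCH2: amide, 1 C=O (running total 6).
CH(COOCH3): ester, 1 C=O (running total 7).
CO: ketone, 1 C=O (running total 8).
CH2COOCH2: ester, 1 C=O (running total 9).
COOCH3: ester, 1 C=O (running total 10).

10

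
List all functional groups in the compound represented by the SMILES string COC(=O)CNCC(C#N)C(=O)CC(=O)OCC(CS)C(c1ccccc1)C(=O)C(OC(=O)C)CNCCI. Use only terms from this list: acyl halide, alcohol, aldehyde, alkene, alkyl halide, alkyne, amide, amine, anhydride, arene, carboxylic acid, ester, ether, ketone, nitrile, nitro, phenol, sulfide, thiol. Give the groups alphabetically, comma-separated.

alkyl halide, amine, arene, ester, ketone, nitrile, thiol

CH3O–C(=O)–: carbonyl C bonded to C and to –OCH3 → ester (not ketone + ether).
C–N–C with sp³ carbons and no adjacent C=O → amine (secondary).
pendant –C≡N: nitrile.
–C(=O)– with carbon on both sides → ketone.
–C(=O)–O–C with C on the carbonyl side → ester.
pendant –CH2SH → thiol.
pendant –C6H5: benzene ring → arene.
–C(=O)– with carbon on both sides → ketone.
pendant –OC(=O)CH3: an acyloxy group → ester.
C–N–C with sp³ carbons and no adjacent C=O → amine (secondary).
halogen on an sp³ carbon → alkyl halide.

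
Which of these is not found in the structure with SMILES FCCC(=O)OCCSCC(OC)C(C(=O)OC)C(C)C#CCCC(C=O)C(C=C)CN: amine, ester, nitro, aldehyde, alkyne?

nitro

alkyne: present (C≡C — C≡C triple bond → alkyne).
amine: present (CH2NH2 — –NH2 on an sp³ carbon with no adjacent C=O → amine).
aldehyde: present (CH(CHO) — pendant –CHO: carbonyl C bonded to C and H → aldehyde).
ester: present (CH2COOCH2 — –C(=O)–O–C with C on the carbonyl side → ester).
nitro: no segment matches this pattern.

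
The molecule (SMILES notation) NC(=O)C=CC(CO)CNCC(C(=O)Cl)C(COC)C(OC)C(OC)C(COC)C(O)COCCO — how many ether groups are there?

5

Working along the chain:
  H2NCO: –C(=O)NH2: carbonyl C bonded to C and to N → amide (the N is not a separate amine).
  CH=CH: C=C double bond → alkene.
  CH(CH2OH): pendant –CH2OH on an sp³ backbone C → alcohol.
  CH2NHCH2: C–N–C with sp³ carbons and no adjacent C=O → amine (secondary).
  CH(COCl): pendant –C(=O)X: carbonyl C bonded to C and halogen → acyl halide.
  CH(CH2OCH3): pendant –CH2OCH3: C–O–C linkage → ether.
  CH(OCH3): pendant –OCH3: C–O–C with sp³ C, no adjacent C=O → ether.
  CH(OCH3): pendant –OCH3: C–O–C with sp³ C, no adjacent C=O → ether.
  CH(CH2OCH3): pendant –CH2OCH3: C–O–C linkage → ether.
  CH(OH): –OH on an sp³ carbon → alcohol (secondary).
  CH2OCH2: C–O–C with sp³ carbons on both sides and no adjacent C=O → ether.
  CH2OH: –OH on an sp³ carbon → alcohol.
Ether appears at: CH(CH2OCH3), CH(OCH3), CH(OCH3), CH(CH2OCH3), CH2OCH2 → 5.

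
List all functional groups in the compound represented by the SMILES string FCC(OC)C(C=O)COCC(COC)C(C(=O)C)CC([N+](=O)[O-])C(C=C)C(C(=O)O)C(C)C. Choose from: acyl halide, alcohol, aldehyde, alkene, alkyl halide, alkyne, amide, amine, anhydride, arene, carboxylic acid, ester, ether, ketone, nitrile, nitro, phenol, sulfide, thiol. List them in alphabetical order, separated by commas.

halogen on an sp³ carbon → alkyl halide.
pendant –OCH3: C–O–C with sp³ C, no adjacent C=O → ether.
pendant –CHO: carbonyl C bonded to C and H → aldehyde.
C–O–C with sp³ carbons on both sides and no adjacent C=O → ether.
pendant –CH2OCH3: C–O–C linkage → ether.
pendant –COCH3: carbonyl C bonded to two carbons → ketone.
–NO2 on an sp³ carbon → nitro (the N=O is not a carbonyl).
pendant –CH=CH2: C=C double bond → alkene.
pendant –COOH: carbonyl C bonded to C and –OH → carboxylic acid.

aldehyde, alkene, alkyl halide, carboxylic acid, ether, ketone, nitro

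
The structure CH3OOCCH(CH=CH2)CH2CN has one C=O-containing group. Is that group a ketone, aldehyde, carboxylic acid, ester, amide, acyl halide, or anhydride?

ester

The carbonyl is in the CH3OOC segment: CH3O–C(=O)–: carbonyl C bonded to C and to –OCH3 → ester (not ketone + ether).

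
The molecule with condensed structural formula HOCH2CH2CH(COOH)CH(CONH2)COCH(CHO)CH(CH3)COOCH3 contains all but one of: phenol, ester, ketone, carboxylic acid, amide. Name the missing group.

ester: present (COOCH3 — –C(=O)OCH3: carbonyl C bonded to C and to –OCH3 → ester (not ketone + ether)).
amide: present (CH(CONH2) — pendant –CONH2: carbonyl C bonded to C and N → amide).
ketone: present (CO — –C(=O)– with carbon on both sides → ketone).
carboxylic acid: present (CH(COOH) — pendant –COOH: carbonyl C bonded to C and –OH → carboxylic acid).
phenol: absent. In HOCH2, the –OH is on an sp³ carbon, not on an aromatic ring, so it is an alcohol.

phenol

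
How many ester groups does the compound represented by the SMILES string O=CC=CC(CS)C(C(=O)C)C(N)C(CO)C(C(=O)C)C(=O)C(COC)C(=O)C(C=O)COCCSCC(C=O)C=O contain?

Working along the chain:
  OHC: terminal –CHO: carbonyl C bonded to H and C → aldehyde.
  CH=CH: C=C double bond → alkene.
  CH(CH2SH): pendant –CH2SH → thiol.
  CH(COCH3): pendant –COCH3: carbonyl C bonded to two carbons → ketone.
  CH(NH2): –NH2 on an sp³ carbon with no adjacent C=O → amine.
  CH(CH2OH): pendant –CH2OH on an sp³ backbone C → alcohol.
  CH(COCH3): pendant –COCH3: carbonyl C bonded to two carbons → ketone.
  CO: –C(=O)– with carbon on both sides → ketone.
  CH(CH2OCH3): pendant –CH2OCH3: C–O–C linkage → ether.
  CO: –C(=O)– with carbon on both sides → ketone.
  CH(CHO): pendant –CHO: carbonyl C bonded to C and H → aldehyde.
  CH2OCH2: C–O–C with sp³ carbons on both sides and no adjacent C=O → ether.
  CH2SCH2: C–S–C linkage → sulfide (thioether).
  CH(CHO): pendant –CHO: carbonyl C bonded to C and H → aldehyde.
  CHO: terminal –CHO: carbonyl C bonded to H and C → aldehyde.
No segment is a ester: CH(COCH3) is ketone, not ester; CH(COCH3) is ketone, not ester; CO is ketone, not ester. → 0.

0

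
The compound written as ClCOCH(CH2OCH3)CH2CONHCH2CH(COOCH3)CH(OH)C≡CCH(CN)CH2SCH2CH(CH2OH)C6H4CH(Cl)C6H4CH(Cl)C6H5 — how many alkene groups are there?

Taking each segment in turn:
  ClCO: –C(=O)Cl: carbonyl C bonded to C and to a halogen → acyl halide (not alkyl halide).
  CH(CH2OCH3): pendant –CH2OCH3: C–O–C linkage → ether.
  CH2CONHCH2: –C(=O)–N– linkage → amide (the N is not an amine).
  CH(COOCH3): pendant –COOCH3: carbonyl C bonded to C and –OCH3 → ester.
  CH(OH): –OH on an sp³ carbon → alcohol (secondary).
  C≡C: C≡C triple bond → alkyne.
  CH(CN): pendant –C≡N: nitrile.
  CH2SCH2: C–S–C linkage → sulfide (thioether).
  CH(CH2OH): pendant –CH2OH on an sp³ backbone C → alcohol.
  C6H4: para-disubstituted benzene ring → arene.
  CH(Cl): halogen on an sp³ carbon → alkyl halide.
  C6H4: para-disubstituted benzene ring → arene.
  CH(Cl): halogen on an sp³ carbon → alkyl halide.
  C6H5: –C6H5 phenyl ring → arene.
No segment is a alkene: C≡C is alkyne, not alkene; C6H4 is arene, not alkene; C6H4 is arene, not alkene. → 0.

0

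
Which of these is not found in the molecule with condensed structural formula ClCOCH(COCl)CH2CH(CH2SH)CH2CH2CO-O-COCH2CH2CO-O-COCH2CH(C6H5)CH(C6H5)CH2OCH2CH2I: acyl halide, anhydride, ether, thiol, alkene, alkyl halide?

alkene

acyl halide: present (ClCO — –C(=O)Cl: carbonyl C bonded to C and to a halogen → acyl halide (not alkyl halide)).
anhydride: present (CH2CO-O-COCH2 — two acyl groups sharing one oxygen, –C(=O)–O–C(=O)– → anhydride).
alkyl halide: present (CH2I — halogen on an sp³ carbon → alkyl halide).
thiol: present (CH(CH2SH) — pendant –CH2SH → thiol).
ether: present (CH2OCH2 — C–O–C with sp³ carbons on both sides and no adjacent C=O → ether).
alkene: absent. In CH(C6H5), the C=C units are part of an aromatic ring, which is an arene, not an isolated alkene.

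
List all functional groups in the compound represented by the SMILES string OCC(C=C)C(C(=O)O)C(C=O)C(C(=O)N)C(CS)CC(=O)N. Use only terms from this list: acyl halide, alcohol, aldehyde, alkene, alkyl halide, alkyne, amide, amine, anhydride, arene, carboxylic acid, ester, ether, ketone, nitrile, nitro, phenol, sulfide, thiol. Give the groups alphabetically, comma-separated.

alcohol, aldehyde, alkene, amide, carboxylic acid, thiol

Taking each segment in turn:
  HOCH2: HO– on an sp³ carbon → alcohol.
  CH(CH=CH2): pendant –CH=CH2: C=C double bond → alkene.
  CH(COOH): pendant –COOH: carbonyl C bonded to C and –OH → carboxylic acid.
  CH(CHO): pendant –CHO: carbonyl C bonded to C and H → aldehyde.
  CH(CONH2): pendant –CONH2: carbonyl C bonded to C and N → amide.
  CH(CH2SH): pendant –CH2SH → thiol.
  CONH2: –C(=O)NH2: carbonyl C bonded to C and to N → amide (the N is not a separate amine).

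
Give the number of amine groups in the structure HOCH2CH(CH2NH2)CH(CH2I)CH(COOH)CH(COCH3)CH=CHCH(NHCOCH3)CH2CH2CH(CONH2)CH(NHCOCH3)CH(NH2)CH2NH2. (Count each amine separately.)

Working along the chain:
  HOCH2: HO– on an sp³ carbon → alcohol.
  CH(CH2NH2): pendant –CH2NH2: N on sp³ C, no adjacent C=O → amine.
  CH(CH2I): pendant –CH2X: halogen on sp³ carbon → alkyl halide.
  CH(COOH): pendant –COOH: carbonyl C bonded to C and –OH → carboxylic acid.
  CH(COCH3): pendant –COCH3: carbonyl C bonded to two carbons → ketone.
  CH=CH: C=C double bond → alkene.
  CH(NHCOCH3): pendant –NHC(=O)CH3: N bonded to a carbonyl → amide (not amine).
  CH(CONH2): pendant –CONH2: carbonyl C bonded to C and N → amide.
  CH(NHCOCH3): pendant –NHC(=O)CH3: N bonded to a carbonyl → amide (not amine).
  CH(NH2): –NH2 on an sp³ carbon with no adjacent C=O → amine.
  CH2NH2: –NH2 on an sp³ carbon with no adjacent C=O → amine.
Amine appears at: CH(CH2NH2), CH(NH2), CH2NH2 → 3.

3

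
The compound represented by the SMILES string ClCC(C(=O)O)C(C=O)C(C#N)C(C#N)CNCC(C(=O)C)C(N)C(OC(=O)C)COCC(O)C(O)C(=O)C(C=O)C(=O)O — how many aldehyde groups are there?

halogen on an sp³ carbon → alkyl halide.
pendant –COOH: carbonyl C bonded to C and –OH → carboxylic acid.
pendant –CHO: carbonyl C bonded to C and H → aldehyde.
pendant –C≡N: nitrile.
pendant –C≡N: nitrile.
C–N–C with sp³ carbons and no adjacent C=O → amine (secondary).
pendant –COCH3: carbonyl C bonded to two carbons → ketone.
–NH2 on an sp³ carbon with no adjacent C=O → amine.
pendant –OC(=O)CH3: an acyloxy group → ester.
C–O–C with sp³ carbons on both sides and no adjacent C=O → ether.
–OH on an sp³ carbon → alcohol (secondary).
–OH on an sp³ carbon → alcohol (secondary).
–C(=O)– with carbon on both sides → ketone.
pendant –CHO: carbonyl C bonded to C and H → aldehyde.
–COOH: carbonyl C bonded to –OH and C → carboxylic acid (the –OH is not a separate alcohol).
Aldehyde appears at: CH(CHO), CH(CHO) → 2.

2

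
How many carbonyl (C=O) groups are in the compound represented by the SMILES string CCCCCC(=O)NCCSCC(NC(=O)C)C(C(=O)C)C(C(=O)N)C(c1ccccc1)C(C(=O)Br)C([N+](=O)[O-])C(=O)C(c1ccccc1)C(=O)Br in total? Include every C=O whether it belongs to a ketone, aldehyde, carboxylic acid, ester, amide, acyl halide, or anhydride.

7

CH2CONHCH2: amide, 1 C=O (running total 1).
CH(NHCOCH3): amide, 1 C=O (running total 2).
CH(COCH3): ketone, 1 C=O (running total 3).
CH(CONH2): amide, 1 C=O (running total 4).
CH(COBr): acyl halide, 1 C=O (running total 5).
CO: ketone, 1 C=O (running total 6).
COBr: acyl halide, 1 C=O (running total 7).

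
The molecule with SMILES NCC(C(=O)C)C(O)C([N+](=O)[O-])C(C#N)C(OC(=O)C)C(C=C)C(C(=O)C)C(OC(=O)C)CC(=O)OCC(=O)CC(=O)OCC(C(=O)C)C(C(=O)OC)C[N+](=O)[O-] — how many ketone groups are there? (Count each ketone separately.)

–NH2 on an sp³ carbon with no adjacent C=O → amine.
pendant –COCH3: carbonyl C bonded to two carbons → ketone.
–OH on an sp³ carbon → alcohol (secondary).
–NO2 on an sp³ carbon → nitro (the N=O is not a carbonyl).
pendant –C≡N: nitrile.
pendant –OC(=O)CH3: an acyloxy group → ester.
pendant –CH=CH2: C=C double bond → alkene.
pendant –COCH3: carbonyl C bonded to two carbons → ketone.
pendant –OC(=O)CH3: an acyloxy group → ester.
–C(=O)–O–C with C on the carbonyl side → ester.
–C(=O)– with carbon on both sides → ketone.
–C(=O)–O–C with C on the carbonyl side → ester.
pendant –COCH3: carbonyl C bonded to two carbons → ketone.
pendant –COOCH3: carbonyl C bonded to C and –OCH3 → ester.
–NO2 on carbon → nitro group.
Ketone appears at: CH(COCH3), CH(COCH3), CO, CH(COCH3) → 4.

4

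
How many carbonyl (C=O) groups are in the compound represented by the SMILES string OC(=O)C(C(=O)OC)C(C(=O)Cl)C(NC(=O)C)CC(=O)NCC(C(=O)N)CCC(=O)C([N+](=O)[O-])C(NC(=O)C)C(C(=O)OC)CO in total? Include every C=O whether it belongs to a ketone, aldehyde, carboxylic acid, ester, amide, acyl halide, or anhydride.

HOOC: carboxylic acid, 1 C=O (running total 1).
CH(COOCH3): ester, 1 C=O (running total 2).
CH(COCl): acyl halide, 1 C=O (running total 3).
CH(NHCOCH3): amide, 1 C=O (running total 4).
CH2CONHCH2: amide, 1 C=O (running total 5).
CH(CONH2): amide, 1 C=O (running total 6).
CO: ketone, 1 C=O (running total 7).
CH(NHCOCH3): amide, 1 C=O (running total 8).
CH(COOCH3): ester, 1 C=O (running total 9).

9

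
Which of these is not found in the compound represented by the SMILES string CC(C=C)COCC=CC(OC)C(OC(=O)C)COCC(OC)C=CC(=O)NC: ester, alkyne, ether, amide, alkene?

alkyne

alkene: present (CH(CH=CH2) — pendant –CH=CH2: C=C double bond → alkene).
ether: present (CH2OCH2 — C–O–C with sp³ carbons on both sides and no adjacent C=O → ether).
amide: present (CONHCH3 — –C(=O)NHCH3: carbonyl C bonded to C and to N → amide (the N is not an amine)).
ester: present (CH(OCOCH3) — pendant –OC(=O)CH3: an acyloxy group → ester).
alkyne: no segment matches this pattern.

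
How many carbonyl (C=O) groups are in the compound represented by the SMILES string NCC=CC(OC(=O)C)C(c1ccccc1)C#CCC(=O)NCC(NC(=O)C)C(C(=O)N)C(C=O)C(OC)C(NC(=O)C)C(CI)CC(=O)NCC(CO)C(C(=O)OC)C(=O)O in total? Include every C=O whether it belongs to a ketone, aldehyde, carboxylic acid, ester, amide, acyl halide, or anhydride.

9

CH(OCOCH3): ester, 1 C=O (running total 1).
CH2CONHCH2: amide, 1 C=O (running total 2).
CH(NHCOCH3): amide, 1 C=O (running total 3).
CH(CONH2): amide, 1 C=O (running total 4).
CH(CHO): aldehyde, 1 C=O (running total 5).
CH(NHCOCH3): amide, 1 C=O (running total 6).
CH2CONHCH2: amide, 1 C=O (running total 7).
CH(COOCH3): ester, 1 C=O (running total 8).
COOH: carboxylic acid, 1 C=O (running total 9).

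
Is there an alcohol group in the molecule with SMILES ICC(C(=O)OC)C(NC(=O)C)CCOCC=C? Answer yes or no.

Reading the structure from left to right:
  ICH2: halogen on an sp³ carbon → alkyl halide.
  CH(COOCH3): pendant –COOCH3: carbonyl C bonded to C and –OCH3 → ester.
  CH(NHCOCH3): pendant –NHC(=O)CH3: N bonded to a carbonyl → amide (not amine).
  CH2OCH2: C–O–C with sp³ carbons on both sides and no adjacent C=O → ether.
  CH=CH2: C=C double bond → alkene.
The groups actually present are: alkene, alkyl halide, amide, ester, ether.

no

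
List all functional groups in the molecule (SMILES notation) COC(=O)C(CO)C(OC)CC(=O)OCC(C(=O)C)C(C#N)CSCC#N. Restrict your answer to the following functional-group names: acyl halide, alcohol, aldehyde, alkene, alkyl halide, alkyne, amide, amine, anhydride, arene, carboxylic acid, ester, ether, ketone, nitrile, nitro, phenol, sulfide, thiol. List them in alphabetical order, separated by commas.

Reading the structure from left to right:
  CH3OOC: CH3O–C(=O)–: carbonyl C bonded to C and to –OCH3 → ester (not ketone + ether).
  CH(CH2OH): pendant –CH2OH on an sp³ backbone C → alcohol.
  CH(OCH3): pendant –OCH3: C–O–C with sp³ C, no adjacent C=O → ether.
  CH2COOCH2: –C(=O)–O–C with C on the carbonyl side → ester.
  CH(COCH3): pendant –COCH3: carbonyl C bonded to two carbons → ketone.
  CH(CN): pendant –C≡N: nitrile.
  CH2SCH2: C–S–C linkage → sulfide (thioether).
  CN: –C≡N: carbon triple-bonded to nitrogen → nitrile.

alcohol, ester, ether, ketone, nitrile, sulfide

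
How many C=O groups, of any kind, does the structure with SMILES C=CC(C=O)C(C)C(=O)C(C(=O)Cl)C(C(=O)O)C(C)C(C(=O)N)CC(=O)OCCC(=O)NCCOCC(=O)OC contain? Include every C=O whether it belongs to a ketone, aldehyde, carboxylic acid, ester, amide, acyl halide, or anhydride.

CH(CHO): aldehyde, 1 C=O (running total 1).
CO: ketone, 1 C=O (running total 2).
CH(COCl): acyl halide, 1 C=O (running total 3).
CH(COOH): carboxylic acid, 1 C=O (running total 4).
CH(CONH2): amide, 1 C=O (running total 5).
CH2COOCH2: ester, 1 C=O (running total 6).
CH2CONHCH2: amide, 1 C=O (running total 7).
COOCH3: ester, 1 C=O (running total 8).

8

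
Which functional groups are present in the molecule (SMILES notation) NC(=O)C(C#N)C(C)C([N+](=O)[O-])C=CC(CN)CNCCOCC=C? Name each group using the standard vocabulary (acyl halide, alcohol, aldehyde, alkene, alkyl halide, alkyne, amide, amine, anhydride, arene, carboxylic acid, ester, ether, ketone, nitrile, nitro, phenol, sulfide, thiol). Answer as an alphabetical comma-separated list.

–C(=O)NH2: carbonyl C bonded to C and to N → amide (the N is not a separate amine).
pendant –C≡N: nitrile.
–NO2 on an sp³ carbon → nitro (the N=O is not a carbonyl).
C=C double bond → alkene.
pendant –CH2NH2: N on sp³ C, no adjacent C=O → amine.
C–N–C with sp³ carbons and no adjacent C=O → amine (secondary).
C–O–C with sp³ carbons on both sides and no adjacent C=O → ether.
C=C double bond → alkene.

alkene, amide, amine, ether, nitrile, nitro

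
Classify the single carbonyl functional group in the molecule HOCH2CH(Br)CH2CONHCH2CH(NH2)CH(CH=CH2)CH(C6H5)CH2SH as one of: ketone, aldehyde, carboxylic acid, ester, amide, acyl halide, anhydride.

amide

The carbonyl is in the CH2CONHCH2 segment: –C(=O)–N– linkage → amide (the N is not an amine).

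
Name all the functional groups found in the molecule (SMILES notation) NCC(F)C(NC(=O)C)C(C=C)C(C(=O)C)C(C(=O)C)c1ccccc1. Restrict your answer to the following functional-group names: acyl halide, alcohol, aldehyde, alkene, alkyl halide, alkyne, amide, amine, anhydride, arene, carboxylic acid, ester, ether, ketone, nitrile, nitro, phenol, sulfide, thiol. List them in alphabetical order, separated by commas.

alkene, alkyl halide, amide, amine, arene, ketone

Reading the structure from left to right:
  H2NCH2: –NH2 on an sp³ carbon with no adjacent C=O → amine.
  CH(F): halogen on an sp³ carbon → alkyl halide.
  CH(NHCOCH3): pendant –NHC(=O)CH3: N bonded to a carbonyl → amide (not amine).
  CH(CH=CH2): pendant –CH=CH2: C=C double bond → alkene.
  CH(COCH3): pendant –COCH3: carbonyl C bonded to two carbons → ketone.
  CH(COCH3): pendant –COCH3: carbonyl C bonded to two carbons → ketone.
  C6H5: –C6H5 phenyl ring → arene.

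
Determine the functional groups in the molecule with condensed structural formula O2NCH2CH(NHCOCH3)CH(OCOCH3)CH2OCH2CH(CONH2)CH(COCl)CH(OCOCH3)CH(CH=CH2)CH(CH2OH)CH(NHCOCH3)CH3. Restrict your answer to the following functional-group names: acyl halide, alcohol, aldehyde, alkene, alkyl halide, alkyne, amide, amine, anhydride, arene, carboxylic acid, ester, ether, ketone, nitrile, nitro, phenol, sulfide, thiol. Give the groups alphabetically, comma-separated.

acyl halide, alcohol, alkene, amide, ester, ether, nitro

–NO2 on carbon → nitro group.
pendant –NHC(=O)CH3: N bonded to a carbonyl → amide (not amine).
pendant –OC(=O)CH3: an acyloxy group → ester.
C–O–C with sp³ carbons on both sides and no adjacent C=O → ether.
pendant –CONH2: carbonyl C bonded to C and N → amide.
pendant –C(=O)X: carbonyl C bonded to C and halogen → acyl halide.
pendant –OC(=O)CH3: an acyloxy group → ester.
pendant –CH=CH2: C=C double bond → alkene.
pendant –CH2OH on an sp³ backbone C → alcohol.
pendant –NHC(=O)CH3: N bonded to a carbonyl → amide (not amine).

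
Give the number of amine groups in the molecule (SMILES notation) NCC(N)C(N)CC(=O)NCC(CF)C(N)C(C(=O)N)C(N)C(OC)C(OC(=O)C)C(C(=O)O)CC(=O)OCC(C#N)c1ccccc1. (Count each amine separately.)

5

–NH2 on an sp³ carbon with no adjacent C=O → amine.
–NH2 on an sp³ carbon with no adjacent C=O → amine.
–NH2 on an sp³ carbon with no adjacent C=O → amine.
–C(=O)–N– linkage → amide (the N is not an amine).
pendant –CH2X: halogen on sp³ carbon → alkyl halide.
–NH2 on an sp³ carbon with no adjacent C=O → amine.
pendant –CONH2: carbonyl C bonded to C and N → amide.
–NH2 on an sp³ carbon with no adjacent C=O → amine.
pendant –OCH3: C–O–C with sp³ C, no adjacent C=O → ether.
pendant –OC(=O)CH3: an acyloxy group → ester.
pendant –COOH: carbonyl C bonded to C and –OH → carboxylic acid.
–C(=O)–O–C with C on the carbonyl side → ester.
pendant –C≡N: nitrile.
–C6H5 phenyl ring → arene.
Amine appears at: H2NCH2, CH(NH2), CH(NH2), CH(NH2), CH(NH2) → 5.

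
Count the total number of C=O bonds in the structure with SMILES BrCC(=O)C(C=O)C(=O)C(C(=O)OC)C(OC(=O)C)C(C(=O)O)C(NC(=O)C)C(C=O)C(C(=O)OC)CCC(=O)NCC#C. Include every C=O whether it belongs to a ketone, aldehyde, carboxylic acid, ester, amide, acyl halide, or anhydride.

10

CO: ketone, 1 C=O (running total 1).
CH(CHO): aldehyde, 1 C=O (running total 2).
CO: ketone, 1 C=O (running total 3).
CH(COOCH3): ester, 1 C=O (running total 4).
CH(OCOCH3): ester, 1 C=O (running total 5).
CH(COOH): carboxylic acid, 1 C=O (running total 6).
CH(NHCOCH3): amide, 1 C=O (running total 7).
CH(CHO): aldehyde, 1 C=O (running total 8).
CH(COOCH3): ester, 1 C=O (running total 9).
CH2CONHCH2: amide, 1 C=O (running total 10).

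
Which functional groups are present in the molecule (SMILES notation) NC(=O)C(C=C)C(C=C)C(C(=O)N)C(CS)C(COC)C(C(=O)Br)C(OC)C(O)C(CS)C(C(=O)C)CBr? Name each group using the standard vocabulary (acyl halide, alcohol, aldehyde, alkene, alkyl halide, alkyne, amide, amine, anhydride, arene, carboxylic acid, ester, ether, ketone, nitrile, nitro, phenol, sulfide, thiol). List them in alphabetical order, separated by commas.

acyl halide, alcohol, alkene, alkyl halide, amide, ether, ketone, thiol

–C(=O)NH2: carbonyl C bonded to C and to N → amide (the N is not a separate amine).
pendant –CH=CH2: C=C double bond → alkene.
pendant –CH=CH2: C=C double bond → alkene.
pendant –CONH2: carbonyl C bonded to C and N → amide.
pendant –CH2SH → thiol.
pendant –CH2OCH3: C–O–C linkage → ether.
pendant –C(=O)X: carbonyl C bonded to C and halogen → acyl halide.
pendant –OCH3: C–O–C with sp³ C, no adjacent C=O → ether.
–OH on an sp³ carbon → alcohol (secondary).
pendant –CH2SH → thiol.
pendant –COCH3: carbonyl C bonded to two carbons → ketone.
halogen on an sp³ carbon → alkyl halide.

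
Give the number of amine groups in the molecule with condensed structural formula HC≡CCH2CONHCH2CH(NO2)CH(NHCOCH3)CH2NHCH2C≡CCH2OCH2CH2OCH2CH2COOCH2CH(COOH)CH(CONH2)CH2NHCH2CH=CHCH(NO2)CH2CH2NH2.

Working along the chain:
  HC≡C: C≡C triple bond → alkyne.
  CH2CONHCH2: –C(=O)–N– linkage → amide (the N is not an amine).
  CH(NO2): –NO2 on an sp³ carbon → nitro (the N=O is not a carbonyl).
  CH(NHCOCH3): pendant –NHC(=O)CH3: N bonded to a carbonyl → amide (not amine).
  CH2NHCH2: C–N–C with sp³ carbons and no adjacent C=O → amine (secondary).
  C≡C: C≡C triple bond → alkyne.
  CH2OCH2: C–O–C with sp³ carbons on both sides and no adjacent C=O → ether.
  CH2OCH2: C–O–C with sp³ carbons on both sides and no adjacent C=O → ether.
  CH2COOCH2: –C(=O)–O–C with C on the carbonyl side → ester.
  CH(COOH): pendant –COOH: carbonyl C bonded to C and –OH → carboxylic acid.
  CH(CONH2): pendant –CONH2: carbonyl C bonded to C and N → amide.
  CH2NHCH2: C–N–C with sp³ carbons and no adjacent C=O → amine (secondary).
  CH=CH: C=C double bond → alkene.
  CH(NO2): –NO2 on an sp³ carbon → nitro (the N=O is not a carbonyl).
  CH2NH2: –NH2 on an sp³ carbon with no adjacent C=O → amine.
Amine appears at: CH2NHCH2, CH2NHCH2, CH2NH2 → 3.

3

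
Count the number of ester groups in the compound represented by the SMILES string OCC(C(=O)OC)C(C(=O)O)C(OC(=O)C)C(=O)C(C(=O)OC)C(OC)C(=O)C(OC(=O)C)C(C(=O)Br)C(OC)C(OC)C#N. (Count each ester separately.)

Working along the chain:
  HOCH2: HO– on an sp³ carbon → alcohol.
  CH(COOCH3): pendant –COOCH3: carbonyl C bonded to C and –OCH3 → ester.
  CH(COOH): pendant –COOH: carbonyl C bonded to C and –OH → carboxylic acid.
  CH(OCOCH3): pendant –OC(=O)CH3: an acyloxy group → ester.
  CO: –C(=O)– with carbon on both sides → ketone.
  CH(COOCH3): pendant –COOCH3: carbonyl C bonded to C and –OCH3 → ester.
  CH(OCH3): pendant –OCH3: C–O–C with sp³ C, no adjacent C=O → ether.
  CO: –C(=O)– with carbon on both sides → ketone.
  CH(OCOCH3): pendant –OC(=O)CH3: an acyloxy group → ester.
  CH(COBr): pendant –C(=O)X: carbonyl C bonded to C and halogen → acyl halide.
  CH(OCH3): pendant –OCH3: C–O–C with sp³ C, no adjacent C=O → ether.
  CH(OCH3): pendant –OCH3: C–O–C with sp³ C, no adjacent C=O → ether.
  CN: –C≡N: carbon triple-bonded to nitrogen → nitrile.
Ester appears at: CH(COOCH3), CH(OCOCH3), CH(COOCH3), CH(OCOCH3) → 4.

4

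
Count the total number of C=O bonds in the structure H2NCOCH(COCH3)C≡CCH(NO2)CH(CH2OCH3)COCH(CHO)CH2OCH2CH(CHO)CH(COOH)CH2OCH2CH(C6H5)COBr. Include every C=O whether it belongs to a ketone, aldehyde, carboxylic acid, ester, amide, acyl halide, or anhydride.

H2NCO: amide, 1 C=O (running total 1).
CH(COCH3): ketone, 1 C=O (running total 2).
CO: ketone, 1 C=O (running total 3).
CH(CHO): aldehyde, 1 C=O (running total 4).
CH(CHO): aldehyde, 1 C=O (running total 5).
CH(COOH): carboxylic acid, 1 C=O (running total 6).
COBr: acyl halide, 1 C=O (running total 7).

7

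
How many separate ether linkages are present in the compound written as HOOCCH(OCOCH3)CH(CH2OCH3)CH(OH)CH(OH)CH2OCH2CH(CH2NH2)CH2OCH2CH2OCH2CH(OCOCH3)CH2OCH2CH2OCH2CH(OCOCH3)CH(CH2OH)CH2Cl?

6

Working along the chain:
  HOOC: –COOH: carbonyl C bonded to –OH and C → carboxylic acid (the –OH is not a separate alcohol).
  CH(OCOCH3): pendant –OC(=O)CH3: an acyloxy group → ester.
  CH(CH2OCH3): pendant –CH2OCH3: C–O–C linkage → ether.
  CH(OH): –OH on an sp³ carbon → alcohol (secondary).
  CH(OH): –OH on an sp³ carbon → alcohol (secondary).
  CH2OCH2: C–O–C with sp³ carbons on both sides and no adjacent C=O → ether.
  CH(CH2NH2): pendant –CH2NH2: N on sp³ C, no adjacent C=O → amine.
  CH2OCH2: C–O–C with sp³ carbons on both sides and no adjacent C=O → ether.
  CH2OCH2: C–O–C with sp³ carbons on both sides and no adjacent C=O → ether.
  CH(OCOCH3): pendant –OC(=O)CH3: an acyloxy group → ester.
  CH2OCH2: C–O–C with sp³ carbons on both sides and no adjacent C=O → ether.
  CH2OCH2: C–O–C with sp³ carbons on both sides and no adjacent C=O → ether.
  CH(OCOCH3): pendant –OC(=O)CH3: an acyloxy group → ester.
  CH(CH2OH): pendant –CH2OH on an sp³ backbone C → alcohol.
  CH2Cl: halogen on an sp³ carbon → alkyl halide.
Ether appears at: CH(CH2OCH3), CH2OCH2, CH2OCH2, CH2OCH2, CH2OCH2, CH2OCH2 → 6.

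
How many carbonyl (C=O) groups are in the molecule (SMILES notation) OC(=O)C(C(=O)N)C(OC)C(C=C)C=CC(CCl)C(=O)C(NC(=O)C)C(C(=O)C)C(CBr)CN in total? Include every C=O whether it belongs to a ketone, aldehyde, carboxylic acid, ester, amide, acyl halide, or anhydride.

5

HOOC: carboxylic acid, 1 C=O (running total 1).
CH(CONH2): amide, 1 C=O (running total 2).
CO: ketone, 1 C=O (running total 3).
CH(NHCOCH3): amide, 1 C=O (running total 4).
CH(COCH3): ketone, 1 C=O (running total 5).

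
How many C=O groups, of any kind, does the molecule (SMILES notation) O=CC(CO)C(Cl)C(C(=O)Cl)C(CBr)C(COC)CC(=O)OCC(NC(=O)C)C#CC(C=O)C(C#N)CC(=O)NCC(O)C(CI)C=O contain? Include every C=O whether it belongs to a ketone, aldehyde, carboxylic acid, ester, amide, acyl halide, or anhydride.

7

OHC: aldehyde, 1 C=O (running total 1).
CH(COCl): acyl halide, 1 C=O (running total 2).
CH2COOCH2: ester, 1 C=O (running total 3).
CH(NHCOCH3): amide, 1 C=O (running total 4).
CH(CHO): aldehyde, 1 C=O (running total 5).
CH2CONHCH2: amide, 1 C=O (running total 6).
CHO: aldehyde, 1 C=O (running total 7).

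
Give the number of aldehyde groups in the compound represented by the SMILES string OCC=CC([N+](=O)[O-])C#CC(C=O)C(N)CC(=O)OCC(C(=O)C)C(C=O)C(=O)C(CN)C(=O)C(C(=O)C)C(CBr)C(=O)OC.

Taking each segment in turn:
  HOCH2: HO– on an sp³ carbon → alcohol.
  CH=CH: C=C double bond → alkene.
  CH(NO2): –NO2 on an sp³ carbon → nitro (the N=O is not a carbonyl).
  C≡C: C≡C triple bond → alkyne.
  CH(CHO): pendant –CHO: carbonyl C bonded to C and H → aldehyde.
  CH(NH2): –NH2 on an sp³ carbon with no adjacent C=O → amine.
  CH2COOCH2: –C(=O)–O–C with C on the carbonyl side → ester.
  CH(COCH3): pendant –COCH3: carbonyl C bonded to two carbons → ketone.
  CH(CHO): pendant –CHO: carbonyl C bonded to C and H → aldehyde.
  CO: –C(=O)– with carbon on both sides → ketone.
  CH(CH2NH2): pendant –CH2NH2: N on sp³ C, no adjacent C=O → amine.
  CO: –C(=O)– with carbon on both sides → ketone.
  CH(COCH3): pendant –COCH3: carbonyl C bonded to two carbons → ketone.
  CH(CH2Br): pendant –CH2X: halogen on sp³ carbon → alkyl halide.
  COOCH3: –C(=O)OCH3: carbonyl C bonded to C and to –OCH3 → ester (not ketone + ether).
Aldehyde appears at: CH(CHO), CH(CHO) → 2.

2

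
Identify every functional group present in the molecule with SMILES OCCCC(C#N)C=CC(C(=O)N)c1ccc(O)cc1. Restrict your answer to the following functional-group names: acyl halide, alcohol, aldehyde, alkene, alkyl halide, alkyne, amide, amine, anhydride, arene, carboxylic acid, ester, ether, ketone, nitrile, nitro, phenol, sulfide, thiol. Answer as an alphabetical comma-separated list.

Taking each segment in turn:
  HOCH2: HO– on an sp³ carbon → alcohol.
  CH(CN): pendant –C≡N: nitrile.
  CH=CH: C=C double bond → alkene.
  CH(CONH2): pendant –CONH2: carbonyl C bonded to C and N → amide.
  C6H4OH: –OH attached directly to an aromatic ring → phenol (not alcohol); the ring itself is an arene.

alcohol, alkene, amide, arene, nitrile, phenol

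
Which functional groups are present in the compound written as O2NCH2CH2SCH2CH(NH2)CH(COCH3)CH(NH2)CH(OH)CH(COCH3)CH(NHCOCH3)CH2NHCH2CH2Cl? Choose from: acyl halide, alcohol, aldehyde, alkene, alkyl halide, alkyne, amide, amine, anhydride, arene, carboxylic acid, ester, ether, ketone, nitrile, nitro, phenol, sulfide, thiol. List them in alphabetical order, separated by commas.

–NO2 on carbon → nitro group.
C–S–C linkage → sulfide (thioether).
–NH2 on an sp³ carbon with no adjacent C=O → amine.
pendant –COCH3: carbonyl C bonded to two carbons → ketone.
–NH2 on an sp³ carbon with no adjacent C=O → amine.
–OH on an sp³ carbon → alcohol (secondary).
pendant –COCH3: carbonyl C bonded to two carbons → ketone.
pendant –NHC(=O)CH3: N bonded to a carbonyl → amide (not amine).
C–N–C with sp³ carbons and no adjacent C=O → amine (secondary).
halogen on an sp³ carbon → alkyl halide.

alcohol, alkyl halide, amide, amine, ketone, nitro, sulfide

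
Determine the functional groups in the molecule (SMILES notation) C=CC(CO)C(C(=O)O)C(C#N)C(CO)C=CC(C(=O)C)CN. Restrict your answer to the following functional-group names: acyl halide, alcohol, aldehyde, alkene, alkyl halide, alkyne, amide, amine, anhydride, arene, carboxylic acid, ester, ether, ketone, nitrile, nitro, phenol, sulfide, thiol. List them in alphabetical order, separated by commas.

C=C double bond → alkene.
pendant –CH2OH on an sp³ backbone C → alcohol.
pendant –COOH: carbonyl C bonded to C and –OH → carboxylic acid.
pendant –C≡N: nitrile.
pendant –CH2OH on an sp³ backbone C → alcohol.
C=C double bond → alkene.
pendant –COCH3: carbonyl C bonded to two carbons → ketone.
–NH2 on an sp³ carbon with no adjacent C=O → amine.

alcohol, alkene, amine, carboxylic acid, ketone, nitrile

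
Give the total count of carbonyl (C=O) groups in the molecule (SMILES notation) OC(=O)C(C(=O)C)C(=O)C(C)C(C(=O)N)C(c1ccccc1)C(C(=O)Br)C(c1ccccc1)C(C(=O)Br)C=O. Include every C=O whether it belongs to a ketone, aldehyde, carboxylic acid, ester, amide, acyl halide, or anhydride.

HOOC: carboxylic acid, 1 C=O (running total 1).
CH(COCH3): ketone, 1 C=O (running total 2).
CO: ketone, 1 C=O (running total 3).
CH(CONH2): amide, 1 C=O (running total 4).
CH(COBr): acyl halide, 1 C=O (running total 5).
CH(COBr): acyl halide, 1 C=O (running total 6).
CHO: aldehyde, 1 C=O (running total 7).

7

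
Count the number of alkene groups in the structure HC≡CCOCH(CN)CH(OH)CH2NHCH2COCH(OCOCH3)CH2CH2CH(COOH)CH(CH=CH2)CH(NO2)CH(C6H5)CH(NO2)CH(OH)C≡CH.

1

Reading the structure from left to right:
  HC≡C: C≡C triple bond → alkyne.
  CO: –C(=O)– with carbon on both sides → ketone.
  CH(CN): pendant –C≡N: nitrile.
  CH(OH): –OH on an sp³ carbon → alcohol (secondary).
  CH2NHCH2: C–N–C with sp³ carbons and no adjacent C=O → amine (secondary).
  CO: –C(=O)– with carbon on both sides → ketone.
  CH(OCOCH3): pendant –OC(=O)CH3: an acyloxy group → ester.
  CH(COOH): pendant –COOH: carbonyl C bonded to C and –OH → carboxylic acid.
  CH(CH=CH2): pendant –CH=CH2: C=C double bond → alkene.
  CH(NO2): –NO2 on an sp³ carbon → nitro (the N=O is not a carbonyl).
  CH(C6H5): pendant –C6H5: benzene ring → arene.
  CH(NO2): –NO2 on an sp³ carbon → nitro (the N=O is not a carbonyl).
  CH(OH): –OH on an sp³ carbon → alcohol (secondary).
  C≡CH: C≡C triple bond → alkyne.
Alkene appears at: CH(CH=CH2) → 1.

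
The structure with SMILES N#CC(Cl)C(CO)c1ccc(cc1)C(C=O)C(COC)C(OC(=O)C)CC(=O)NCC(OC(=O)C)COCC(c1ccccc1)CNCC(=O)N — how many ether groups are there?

2

N≡C–: carbon triple-bonded to nitrogen → nitrile.
halogen on an sp³ carbon → alkyl halide.
pendant –CH2OH on an sp³ backbone C → alcohol.
para-disubstituted benzene ring → arene.
pendant –CHO: carbonyl C bonded to C and H → aldehyde.
pendant –CH2OCH3: C–O–C linkage → ether.
pendant –OC(=O)CH3: an acyloxy group → ester.
–C(=O)–N– linkage → amide (the N is not an amine).
pendant –OC(=O)CH3: an acyloxy group → ester.
C–O–C with sp³ carbons on both sides and no adjacent C=O → ether.
pendant –C6H5: benzene ring → arene.
C–N–C with sp³ carbons and no adjacent C=O → amine (secondary).
–C(=O)NH2: carbonyl C bonded to C and to N → amide (the N is not a separate amine).
Ether appears at: CH(CH2OCH3), CH2OCH2 → 2.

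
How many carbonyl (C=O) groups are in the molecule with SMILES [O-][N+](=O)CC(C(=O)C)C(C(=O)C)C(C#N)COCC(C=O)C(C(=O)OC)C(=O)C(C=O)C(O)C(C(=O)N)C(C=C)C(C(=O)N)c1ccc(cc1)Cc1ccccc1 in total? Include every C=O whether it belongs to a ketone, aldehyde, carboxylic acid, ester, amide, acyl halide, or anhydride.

8

CH(COCH3): ketone, 1 C=O (running total 1).
CH(COCH3): ketone, 1 C=O (running total 2).
CH(CHO): aldehyde, 1 C=O (running total 3).
CH(COOCH3): ester, 1 C=O (running total 4).
CO: ketone, 1 C=O (running total 5).
CH(CHO): aldehyde, 1 C=O (running total 6).
CH(CONH2): amide, 1 C=O (running total 7).
CH(CONH2): amide, 1 C=O (running total 8).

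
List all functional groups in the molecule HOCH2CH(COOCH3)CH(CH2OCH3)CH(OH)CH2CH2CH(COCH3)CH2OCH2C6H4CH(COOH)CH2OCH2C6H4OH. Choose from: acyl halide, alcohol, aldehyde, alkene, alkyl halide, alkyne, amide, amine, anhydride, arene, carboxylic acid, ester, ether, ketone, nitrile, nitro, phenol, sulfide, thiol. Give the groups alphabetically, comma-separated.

Reading the structure from left to right:
  HOCH2: HO– on an sp³ carbon → alcohol.
  CH(COOCH3): pendant –COOCH3: carbonyl C bonded to C and –OCH3 → ester.
  CH(CH2OCH3): pendant –CH2OCH3: C–O–C linkage → ether.
  CH(OH): –OH on an sp³ carbon → alcohol (secondary).
  CH(COCH3): pendant –COCH3: carbonyl C bonded to two carbons → ketone.
  CH2OCH2: C–O–C with sp³ carbons on both sides and no adjacent C=O → ether.
  C6H4: para-disubstituted benzene ring → arene.
  CH(COOH): pendant –COOH: carbonyl C bonded to C and –OH → carboxylic acid.
  CH2OCH2: C–O–C with sp³ carbons on both sides and no adjacent C=O → ether.
  C6H4OH: –OH attached directly to an aromatic ring → phenol (not alcohol); the ring itself is an arene.

alcohol, arene, carboxylic acid, ester, ether, ketone, phenol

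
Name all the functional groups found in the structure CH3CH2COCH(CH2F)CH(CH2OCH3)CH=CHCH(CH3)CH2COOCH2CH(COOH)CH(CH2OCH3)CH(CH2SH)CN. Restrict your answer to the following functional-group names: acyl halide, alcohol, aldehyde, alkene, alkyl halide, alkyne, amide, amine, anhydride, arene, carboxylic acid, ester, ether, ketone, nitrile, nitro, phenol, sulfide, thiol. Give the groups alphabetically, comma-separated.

–C(=O)– with carbon on both sides → ketone.
pendant –CH2X: halogen on sp³ carbon → alkyl halide.
pendant –CH2OCH3: C–O–C linkage → ether.
C=C double bond → alkene.
–C(=O)–O–C with C on the carbonyl side → ester.
pendant –COOH: carbonyl C bonded to C and –OH → carboxylic acid.
pendant –CH2OCH3: C–O–C linkage → ether.
pendant –CH2SH → thiol.
–C≡N: carbon triple-bonded to nitrogen → nitrile.

alkene, alkyl halide, carboxylic acid, ester, ether, ketone, nitrile, thiol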